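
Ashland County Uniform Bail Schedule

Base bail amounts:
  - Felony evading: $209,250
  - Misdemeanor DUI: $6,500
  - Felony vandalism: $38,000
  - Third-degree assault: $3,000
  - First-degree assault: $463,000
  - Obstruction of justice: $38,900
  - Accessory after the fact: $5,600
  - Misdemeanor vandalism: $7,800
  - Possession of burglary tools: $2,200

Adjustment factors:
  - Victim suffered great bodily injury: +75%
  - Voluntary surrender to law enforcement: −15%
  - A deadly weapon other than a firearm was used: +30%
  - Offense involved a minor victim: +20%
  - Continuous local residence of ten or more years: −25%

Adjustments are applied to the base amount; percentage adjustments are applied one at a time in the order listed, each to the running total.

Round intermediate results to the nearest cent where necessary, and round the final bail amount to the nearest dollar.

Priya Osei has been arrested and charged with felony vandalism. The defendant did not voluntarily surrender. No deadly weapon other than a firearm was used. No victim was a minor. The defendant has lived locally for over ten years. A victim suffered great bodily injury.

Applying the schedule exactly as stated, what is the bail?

$49,875

Base amounts from the schedule: felony vandalism $38,000.
Single charge. Combined base = $38,000.
Victim suffered great bodily injury (+75%): $38,000 × 1.75 = $66,500.
Continuous local residence of ten or more years (−25%): $66,500 × 0.75 = $49,875.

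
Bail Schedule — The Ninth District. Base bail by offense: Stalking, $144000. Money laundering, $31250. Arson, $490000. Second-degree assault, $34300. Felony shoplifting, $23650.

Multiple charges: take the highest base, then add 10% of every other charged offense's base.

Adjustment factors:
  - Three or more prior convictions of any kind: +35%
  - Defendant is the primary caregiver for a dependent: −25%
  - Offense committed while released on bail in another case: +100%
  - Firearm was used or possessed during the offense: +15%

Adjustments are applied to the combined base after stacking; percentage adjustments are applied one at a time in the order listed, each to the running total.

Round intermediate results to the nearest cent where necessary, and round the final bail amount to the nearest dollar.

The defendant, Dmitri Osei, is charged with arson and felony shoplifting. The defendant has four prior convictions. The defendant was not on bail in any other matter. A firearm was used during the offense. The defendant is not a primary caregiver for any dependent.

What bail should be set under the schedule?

$764397

Base amounts from the schedule: arson $490000; felony shoplifting $23650.
Stacking rule: highest base plus 10% of each additional charge. Highest is arson at $490000. Additional: $23650 × 10% = $2365. Combined base = $490000 + $2365 = $492365.
Three or more prior convictions of any kind (+35%): $492365 × 1.35 = $664692.75.
Firearm was used or possessed during the offense (+15%): $664692.75 × 1.15 = $764396.66.
Rounded to the nearest dollar: $764397.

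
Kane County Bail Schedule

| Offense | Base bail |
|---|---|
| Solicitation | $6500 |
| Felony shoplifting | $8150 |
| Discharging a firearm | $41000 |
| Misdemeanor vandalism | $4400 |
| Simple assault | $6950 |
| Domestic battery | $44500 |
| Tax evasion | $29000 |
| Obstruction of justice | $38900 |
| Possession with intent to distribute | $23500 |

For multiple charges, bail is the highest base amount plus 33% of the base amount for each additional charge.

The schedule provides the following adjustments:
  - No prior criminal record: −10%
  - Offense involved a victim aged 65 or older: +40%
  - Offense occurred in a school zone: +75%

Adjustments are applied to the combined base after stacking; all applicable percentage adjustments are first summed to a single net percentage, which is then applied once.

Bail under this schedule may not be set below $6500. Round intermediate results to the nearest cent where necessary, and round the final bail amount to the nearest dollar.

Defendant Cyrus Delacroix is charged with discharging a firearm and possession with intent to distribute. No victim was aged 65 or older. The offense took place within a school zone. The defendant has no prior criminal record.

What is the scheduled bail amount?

Base amounts from the schedule: discharging a firearm $41000; possession with intent to distribute $23500.
Stacking rule: highest base plus 33% of each additional charge. Highest is discharging a firearm at $41000. Additional: $23500 × 33% = $7755. Combined base = $41000 + $7755 = $48755.
Net percentage adjustment: −10% +75% = +65%. $48755 × 1.65 = $80445.75.
$80445.75 is at or above the $6500 minimum.
Rounded to the nearest dollar: $80446.

$80446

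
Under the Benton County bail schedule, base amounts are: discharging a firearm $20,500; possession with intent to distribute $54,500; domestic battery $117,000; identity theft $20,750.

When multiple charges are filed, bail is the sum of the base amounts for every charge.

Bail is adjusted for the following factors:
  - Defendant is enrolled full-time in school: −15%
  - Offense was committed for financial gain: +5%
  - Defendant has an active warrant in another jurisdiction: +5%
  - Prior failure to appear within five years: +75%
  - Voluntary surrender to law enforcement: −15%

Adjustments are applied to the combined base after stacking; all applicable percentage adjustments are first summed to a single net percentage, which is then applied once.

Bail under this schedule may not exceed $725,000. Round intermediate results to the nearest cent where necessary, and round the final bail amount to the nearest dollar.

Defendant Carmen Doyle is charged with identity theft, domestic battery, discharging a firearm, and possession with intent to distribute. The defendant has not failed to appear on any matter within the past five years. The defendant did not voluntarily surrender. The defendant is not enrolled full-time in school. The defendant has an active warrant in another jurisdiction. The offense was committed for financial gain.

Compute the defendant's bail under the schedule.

Base amounts from the schedule: identity theft $20,750; domestic battery $117,000; discharging a firearm $20,500; possession with intent to distribute $54,500.
Stacking rule: sum of all bases. $20,750 + $117,000 + $20,500 + $54,500 = $212,750.
Net percentage adjustment: +5% +5% = +10%. $212,750 × 1.1 = $234,025.
$234,025 is within the $725,000 maximum.

$234,025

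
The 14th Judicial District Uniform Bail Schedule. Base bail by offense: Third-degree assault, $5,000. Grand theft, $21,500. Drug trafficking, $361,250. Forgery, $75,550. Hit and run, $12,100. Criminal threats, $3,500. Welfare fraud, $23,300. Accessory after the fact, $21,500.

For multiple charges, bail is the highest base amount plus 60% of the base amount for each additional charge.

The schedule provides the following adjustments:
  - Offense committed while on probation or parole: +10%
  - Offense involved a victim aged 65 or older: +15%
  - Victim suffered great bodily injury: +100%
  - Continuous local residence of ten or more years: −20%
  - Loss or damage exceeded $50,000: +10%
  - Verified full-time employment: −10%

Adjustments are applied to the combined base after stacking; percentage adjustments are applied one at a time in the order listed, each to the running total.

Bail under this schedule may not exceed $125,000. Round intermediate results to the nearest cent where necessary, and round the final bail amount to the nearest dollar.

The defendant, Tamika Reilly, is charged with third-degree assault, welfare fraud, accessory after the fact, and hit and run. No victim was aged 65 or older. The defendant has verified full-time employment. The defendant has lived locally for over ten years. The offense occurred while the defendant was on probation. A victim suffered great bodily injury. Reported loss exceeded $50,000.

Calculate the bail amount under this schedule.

Base amounts from the schedule: third-degree assault $5,000; welfare fraud $23,300; accessory after the fact $21,500; hit and run $12,100.
Stacking rule: highest base plus 60% of each additional charge. Highest is welfare fraud at $23,300. Additional: $5,000 × 60% = $3,000; $21,500 × 60% = $12,900; $12,100 × 60% = $7,260. Combined base = $23,300 + $23,160 = $46,460.
Offense committed while on probation or parole (+10%): $46,460 × 1.1 = $51,106.
Victim suffered great bodily injury (+100%): $51,106 × 2 = $102,212.
Continuous local residence of ten or more years (−20%): $102,212 × 0.8 = $81,769.60.
Loss or damage exceeded $50,000 (+10%): $81,769.60 × 1.1 = $89,946.56.
Verified full-time employment (−10%): $89,946.56 × 0.9 = $80,951.90.
$80,951.90 is within the $125,000 maximum.
Rounded to the nearest dollar: $80,952.

$80,952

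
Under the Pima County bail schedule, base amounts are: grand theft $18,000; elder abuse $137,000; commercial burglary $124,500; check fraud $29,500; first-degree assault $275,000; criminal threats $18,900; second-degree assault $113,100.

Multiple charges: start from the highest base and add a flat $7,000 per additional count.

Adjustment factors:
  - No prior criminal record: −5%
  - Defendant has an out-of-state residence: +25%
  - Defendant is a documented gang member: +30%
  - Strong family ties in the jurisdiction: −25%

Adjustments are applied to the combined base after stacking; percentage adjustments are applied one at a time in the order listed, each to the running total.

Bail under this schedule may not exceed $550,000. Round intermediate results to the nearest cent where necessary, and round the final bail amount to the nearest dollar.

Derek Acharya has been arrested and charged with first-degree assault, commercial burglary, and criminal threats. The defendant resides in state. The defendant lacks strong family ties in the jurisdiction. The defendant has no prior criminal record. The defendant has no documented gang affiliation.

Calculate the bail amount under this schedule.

Base amounts from the schedule: first-degree assault $275,000; commercial burglary $124,500; criminal threats $18,900.
Stacking rule: highest base plus $7,000 per additional charge. Highest is first-degree assault at $275,000; 2 additional charges → +$14,000. Combined base = $289,000.
No prior criminal record (−5%): $289,000 × 0.95 = $274,550.
$274,550 is within the $550,000 maximum.

$274,550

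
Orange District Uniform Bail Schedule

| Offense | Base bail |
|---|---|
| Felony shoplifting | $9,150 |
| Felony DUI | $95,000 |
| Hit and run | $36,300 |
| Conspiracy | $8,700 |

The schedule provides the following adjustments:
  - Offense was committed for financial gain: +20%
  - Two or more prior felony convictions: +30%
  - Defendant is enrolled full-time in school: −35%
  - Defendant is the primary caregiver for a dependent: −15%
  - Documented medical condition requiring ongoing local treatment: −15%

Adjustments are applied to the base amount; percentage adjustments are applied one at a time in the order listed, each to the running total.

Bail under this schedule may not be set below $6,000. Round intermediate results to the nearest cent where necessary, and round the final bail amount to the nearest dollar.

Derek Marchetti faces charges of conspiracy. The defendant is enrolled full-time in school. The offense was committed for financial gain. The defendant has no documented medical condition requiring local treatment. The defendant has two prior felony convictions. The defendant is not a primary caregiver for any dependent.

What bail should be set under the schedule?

Base amounts from the schedule: conspiracy $8,700.
Single charge. Combined base = $8,700.
Offense was committed for financial gain (+20%): $8,700 × 1.2 = $10,440.
Two or more prior felony convictions (+30%): $10,440 × 1.3 = $13,572.
Defendant is enrolled full-time in school (−35%): $13,572 × 0.65 = $8,821.80.
$8,821.80 is at or above the $6,000 minimum.
Rounded to the nearest dollar: $8,822.

$8,822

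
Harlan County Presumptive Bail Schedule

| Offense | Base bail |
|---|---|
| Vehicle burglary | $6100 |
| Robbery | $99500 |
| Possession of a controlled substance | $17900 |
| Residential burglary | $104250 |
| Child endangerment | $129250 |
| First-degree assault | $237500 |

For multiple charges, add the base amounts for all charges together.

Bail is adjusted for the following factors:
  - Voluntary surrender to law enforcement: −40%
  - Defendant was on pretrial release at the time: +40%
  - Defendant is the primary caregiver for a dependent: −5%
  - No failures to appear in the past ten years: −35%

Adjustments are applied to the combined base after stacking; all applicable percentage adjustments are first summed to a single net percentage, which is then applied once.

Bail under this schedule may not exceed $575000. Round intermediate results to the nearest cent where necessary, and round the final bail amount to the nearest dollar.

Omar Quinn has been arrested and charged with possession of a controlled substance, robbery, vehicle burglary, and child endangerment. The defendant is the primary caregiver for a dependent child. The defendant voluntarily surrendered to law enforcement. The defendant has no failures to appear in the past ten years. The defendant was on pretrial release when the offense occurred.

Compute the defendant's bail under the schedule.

$151650

Base amounts from the schedule: possession of a controlled substance $17900; robbery $99500; vehicle burglary $6100; child endangerment $129250.
Stacking rule: sum of all bases. $17900 + $99500 + $6100 + $129250 = $252750.
Net percentage adjustment: −40% +40% −5% −35% = −40%. $252750 × 0.6 = $151650.
$151650 is within the $575000 maximum.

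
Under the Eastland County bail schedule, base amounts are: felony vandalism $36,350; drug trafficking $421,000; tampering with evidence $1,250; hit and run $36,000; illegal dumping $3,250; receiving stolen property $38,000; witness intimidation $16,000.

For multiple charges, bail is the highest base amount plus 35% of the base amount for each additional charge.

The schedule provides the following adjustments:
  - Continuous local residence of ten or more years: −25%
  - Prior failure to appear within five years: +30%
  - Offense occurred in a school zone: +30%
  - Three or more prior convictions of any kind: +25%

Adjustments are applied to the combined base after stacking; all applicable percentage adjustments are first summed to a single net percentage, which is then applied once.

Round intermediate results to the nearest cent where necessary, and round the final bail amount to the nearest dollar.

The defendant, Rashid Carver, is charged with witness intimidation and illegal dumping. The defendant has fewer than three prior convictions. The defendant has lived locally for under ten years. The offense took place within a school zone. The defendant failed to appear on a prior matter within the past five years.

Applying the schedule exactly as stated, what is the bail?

Base amounts from the schedule: witness intimidation $16,000; illegal dumping $3,250.
Stacking rule: highest base plus 35% of each additional charge. Highest is witness intimidation at $16,000. Additional: $3,250 × 35% = $1,137.50. Combined base = $16,000 + $1,137.50 = $17,137.50.
Net percentage adjustment: +30% +30% = +60%. $17,137.50 × 1.6 = $27,420.

$27,420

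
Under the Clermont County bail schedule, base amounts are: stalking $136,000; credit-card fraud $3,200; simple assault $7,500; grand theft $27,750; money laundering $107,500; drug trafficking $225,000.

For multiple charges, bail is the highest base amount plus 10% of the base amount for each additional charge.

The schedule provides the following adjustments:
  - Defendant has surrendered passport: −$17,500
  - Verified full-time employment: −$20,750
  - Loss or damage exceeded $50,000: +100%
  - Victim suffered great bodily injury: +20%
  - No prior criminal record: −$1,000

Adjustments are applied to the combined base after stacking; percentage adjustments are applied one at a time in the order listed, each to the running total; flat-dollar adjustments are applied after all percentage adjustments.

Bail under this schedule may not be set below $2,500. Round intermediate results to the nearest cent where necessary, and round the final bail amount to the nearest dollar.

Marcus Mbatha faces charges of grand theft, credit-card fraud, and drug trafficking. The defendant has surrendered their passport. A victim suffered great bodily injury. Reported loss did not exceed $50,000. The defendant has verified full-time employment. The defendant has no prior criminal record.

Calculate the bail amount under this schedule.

Base amounts from the schedule: grand theft $27,750; credit-card fraud $3,200; drug trafficking $225,000.
Stacking rule: highest base plus 10% of each additional charge. Highest is drug trafficking at $225,000. Additional: $27,750 × 10% = $2,775; $3,200 × 10% = $320. Combined base = $225,000 + $3,095 = $228,095.
Victim suffered great bodily injury (+20%): $228,095 × 1.2 = $273,714.
Defendant has surrendered passport (−$17,500 flat): $273,714 − $17,500 = $256,214.
Verified full-time employment (−$20,750 flat): $256,214 − $20,750 = $235,464.
No prior criminal record (−$1,000 flat): $235,464 − $1,000 = $234,464.
$234,464 is at or above the $2,500 minimum.

$234,464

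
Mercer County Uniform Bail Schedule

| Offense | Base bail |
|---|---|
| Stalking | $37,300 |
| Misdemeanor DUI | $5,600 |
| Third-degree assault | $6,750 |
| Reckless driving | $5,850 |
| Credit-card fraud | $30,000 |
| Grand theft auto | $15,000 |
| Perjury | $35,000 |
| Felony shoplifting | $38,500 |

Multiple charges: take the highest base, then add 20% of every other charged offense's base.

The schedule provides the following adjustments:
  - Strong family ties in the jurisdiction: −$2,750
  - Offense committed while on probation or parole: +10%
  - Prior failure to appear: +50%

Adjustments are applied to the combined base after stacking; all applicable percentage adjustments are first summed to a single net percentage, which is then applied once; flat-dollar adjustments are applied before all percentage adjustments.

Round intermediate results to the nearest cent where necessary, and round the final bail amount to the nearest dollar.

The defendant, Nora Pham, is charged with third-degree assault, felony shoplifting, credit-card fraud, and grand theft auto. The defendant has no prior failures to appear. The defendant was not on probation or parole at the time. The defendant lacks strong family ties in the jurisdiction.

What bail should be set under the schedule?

Base amounts from the schedule: third-degree assault $6,750; felony shoplifting $38,500; credit-card fraud $30,000; grand theft auto $15,000.
Stacking rule: highest base plus 20% of each additional charge. Highest is felony shoplifting at $38,500. Additional: $6,750 × 20% = $1,350; $30,000 × 20% = $6,000; $15,000 × 20% = $3,000. Combined base = $38,500 + $10,350 = $48,850.
No adjustment factors apply to this defendant.

$48,850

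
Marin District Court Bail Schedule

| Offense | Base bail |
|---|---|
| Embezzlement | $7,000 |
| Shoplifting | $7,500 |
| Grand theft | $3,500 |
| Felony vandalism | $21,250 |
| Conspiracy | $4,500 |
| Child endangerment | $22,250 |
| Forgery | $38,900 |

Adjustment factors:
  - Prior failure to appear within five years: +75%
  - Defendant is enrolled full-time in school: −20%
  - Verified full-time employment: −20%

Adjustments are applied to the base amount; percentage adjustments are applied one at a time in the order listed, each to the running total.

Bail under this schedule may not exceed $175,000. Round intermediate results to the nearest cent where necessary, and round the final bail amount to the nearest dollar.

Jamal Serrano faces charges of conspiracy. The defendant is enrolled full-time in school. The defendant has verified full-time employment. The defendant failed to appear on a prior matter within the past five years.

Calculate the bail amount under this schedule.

$5,040

Base amounts from the schedule: conspiracy $4,500.
Single charge. Combined base = $4,500.
Prior failure to appear within five years (+75%): $4,500 × 1.75 = $7,875.
Defendant is enrolled full-time in school (−20%): $7,875 × 0.8 = $6,300.
Verified full-time employment (−20%): $6,300 × 0.8 = $5,040.
$5,040 is within the $175,000 maximum.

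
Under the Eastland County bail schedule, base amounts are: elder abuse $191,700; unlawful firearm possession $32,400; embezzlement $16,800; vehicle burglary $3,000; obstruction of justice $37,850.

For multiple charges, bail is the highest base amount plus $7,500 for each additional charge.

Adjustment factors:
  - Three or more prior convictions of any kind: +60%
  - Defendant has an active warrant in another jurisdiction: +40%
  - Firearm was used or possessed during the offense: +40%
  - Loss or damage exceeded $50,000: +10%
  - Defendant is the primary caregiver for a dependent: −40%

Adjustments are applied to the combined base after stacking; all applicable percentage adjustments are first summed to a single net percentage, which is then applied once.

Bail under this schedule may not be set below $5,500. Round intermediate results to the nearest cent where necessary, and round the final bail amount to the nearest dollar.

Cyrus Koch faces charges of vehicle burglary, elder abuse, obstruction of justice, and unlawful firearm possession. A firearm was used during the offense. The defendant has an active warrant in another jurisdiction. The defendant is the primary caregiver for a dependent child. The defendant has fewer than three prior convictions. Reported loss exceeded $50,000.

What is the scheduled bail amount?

Base amounts from the schedule: vehicle burglary $3,000; elder abuse $191,700; obstruction of justice $37,850; unlawful firearm possession $32,400.
Stacking rule: highest base plus $7,500 per additional charge. Highest is elder abuse at $191,700; 3 additional charges → +$22,500. Combined base = $214,200.
Net percentage adjustment: +40% +40% +10% −40% = +50%. $214,200 × 1.5 = $321,300.
$321,300 is at or above the $5,500 minimum.

$321,300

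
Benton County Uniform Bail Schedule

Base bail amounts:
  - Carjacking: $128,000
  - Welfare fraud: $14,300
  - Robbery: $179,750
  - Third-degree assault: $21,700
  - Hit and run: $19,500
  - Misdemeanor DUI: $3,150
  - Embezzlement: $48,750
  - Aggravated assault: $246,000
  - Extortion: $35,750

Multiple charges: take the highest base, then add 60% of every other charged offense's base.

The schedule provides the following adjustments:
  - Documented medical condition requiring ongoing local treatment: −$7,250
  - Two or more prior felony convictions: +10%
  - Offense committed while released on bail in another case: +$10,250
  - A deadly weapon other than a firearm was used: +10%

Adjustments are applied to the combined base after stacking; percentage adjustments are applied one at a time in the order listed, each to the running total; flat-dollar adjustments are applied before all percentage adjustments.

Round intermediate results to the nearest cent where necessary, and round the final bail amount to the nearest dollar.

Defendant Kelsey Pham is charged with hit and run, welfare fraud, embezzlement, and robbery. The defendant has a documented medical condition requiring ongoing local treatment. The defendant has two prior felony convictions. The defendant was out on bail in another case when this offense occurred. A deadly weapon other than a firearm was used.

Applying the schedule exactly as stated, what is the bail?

Base amounts from the schedule: hit and run $19,500; welfare fraud $14,300; embezzlement $48,750; robbery $179,750.
Stacking rule: highest base plus 60% of each additional charge. Highest is robbery at $179,750. Additional: $19,500 × 60% = $11,700; $14,300 × 60% = $8,580; $48,750 × 60% = $29,250. Combined base = $179,750 + $49,530 = $229,280.
Documented medical condition requiring ongoing local treatment (−$7,250 flat): $229,280 − $7,250 = $222,030.
Offense committed while released on bail in another case (+$10,250 flat): $222,030 + $10,250 = $232,280.
Two or more prior felony convictions (+10%): $232,280 × 1.1 = $255,508.
A deadly weapon other than a firearm was used (+10%): $255,508 × 1.1 = $281,058.80.
Rounded to the nearest dollar: $281,059.

$281,059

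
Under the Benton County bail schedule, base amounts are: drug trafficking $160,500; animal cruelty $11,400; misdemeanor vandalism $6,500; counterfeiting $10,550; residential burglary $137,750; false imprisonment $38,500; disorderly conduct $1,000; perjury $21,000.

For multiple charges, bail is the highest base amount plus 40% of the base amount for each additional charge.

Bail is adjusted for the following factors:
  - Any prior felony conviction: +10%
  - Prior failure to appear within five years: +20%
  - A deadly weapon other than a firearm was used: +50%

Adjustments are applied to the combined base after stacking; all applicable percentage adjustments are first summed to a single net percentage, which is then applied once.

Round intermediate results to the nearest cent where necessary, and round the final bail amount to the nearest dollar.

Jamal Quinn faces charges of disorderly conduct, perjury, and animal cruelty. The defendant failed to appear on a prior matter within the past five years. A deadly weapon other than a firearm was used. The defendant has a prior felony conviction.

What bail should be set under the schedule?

Base amounts from the schedule: disorderly conduct $1,000; perjury $21,000; animal cruelty $11,400.
Stacking rule: highest base plus 40% of each additional charge. Highest is perjury at $21,000. Additional: $1,000 × 40% = $400; $11,400 × 40% = $4,560. Combined base = $21,000 + $4,960 = $25,960.
Net percentage adjustment: +10% +20% +50% = +80%. $25,960 × 1.8 = $46,728.

$46,728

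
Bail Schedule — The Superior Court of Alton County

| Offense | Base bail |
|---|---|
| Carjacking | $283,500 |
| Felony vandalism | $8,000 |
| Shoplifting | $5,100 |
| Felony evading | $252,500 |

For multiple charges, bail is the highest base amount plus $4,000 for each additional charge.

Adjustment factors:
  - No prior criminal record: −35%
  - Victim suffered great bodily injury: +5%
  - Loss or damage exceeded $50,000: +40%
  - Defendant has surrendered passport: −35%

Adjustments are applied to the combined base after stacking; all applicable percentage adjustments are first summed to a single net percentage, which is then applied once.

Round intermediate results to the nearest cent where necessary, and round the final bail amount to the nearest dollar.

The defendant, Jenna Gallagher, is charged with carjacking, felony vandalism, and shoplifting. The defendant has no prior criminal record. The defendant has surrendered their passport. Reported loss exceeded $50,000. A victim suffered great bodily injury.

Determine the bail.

$218,625

Base amounts from the schedule: carjacking $283,500; felony vandalism $8,000; shoplifting $5,100.
Stacking rule: highest base plus $4,000 per additional charge. Highest is carjacking at $283,500; 2 additional charges → +$8,000. Combined base = $291,500.
Net percentage adjustment: −35% +5% +40% −35% = −25%. $291,500 × 0.75 = $218,625.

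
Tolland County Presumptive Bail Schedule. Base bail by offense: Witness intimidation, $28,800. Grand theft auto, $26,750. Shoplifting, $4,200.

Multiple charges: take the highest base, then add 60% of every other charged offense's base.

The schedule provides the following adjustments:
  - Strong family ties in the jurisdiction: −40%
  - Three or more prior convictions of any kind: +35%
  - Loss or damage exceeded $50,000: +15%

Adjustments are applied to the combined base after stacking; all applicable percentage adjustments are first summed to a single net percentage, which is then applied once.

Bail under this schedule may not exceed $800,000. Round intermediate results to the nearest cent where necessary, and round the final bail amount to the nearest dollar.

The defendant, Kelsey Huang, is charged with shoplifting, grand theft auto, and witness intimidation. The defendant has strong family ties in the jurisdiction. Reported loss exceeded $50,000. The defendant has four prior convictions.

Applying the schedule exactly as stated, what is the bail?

Base amounts from the schedule: shoplifting $4,200; grand theft auto $26,750; witness intimidation $28,800.
Stacking rule: highest base plus 60% of each additional charge. Highest is witness intimidation at $28,800. Additional: $4,200 × 60% = $2,520; $26,750 × 60% = $16,050. Combined base = $28,800 + $18,570 = $47,370.
Net percentage adjustment: −40% +35% +15% = +10%. $47,370 × 1.1 = $52,107.
$52,107 is within the $800,000 maximum.

$52,107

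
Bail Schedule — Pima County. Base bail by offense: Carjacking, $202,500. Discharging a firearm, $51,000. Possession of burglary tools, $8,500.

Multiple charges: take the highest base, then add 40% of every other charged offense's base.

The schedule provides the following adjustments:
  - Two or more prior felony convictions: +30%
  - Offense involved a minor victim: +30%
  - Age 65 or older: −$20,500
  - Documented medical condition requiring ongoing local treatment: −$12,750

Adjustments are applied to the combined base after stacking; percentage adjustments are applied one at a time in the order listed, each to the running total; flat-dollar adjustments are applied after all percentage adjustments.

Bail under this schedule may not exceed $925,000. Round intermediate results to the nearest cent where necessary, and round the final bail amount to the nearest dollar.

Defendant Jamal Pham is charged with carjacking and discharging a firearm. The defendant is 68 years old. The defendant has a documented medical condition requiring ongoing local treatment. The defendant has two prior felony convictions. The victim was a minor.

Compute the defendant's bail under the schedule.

$343,451

Base amounts from the schedule: carjacking $202,500; discharging a firearm $51,000.
Stacking rule: highest base plus 40% of each additional charge. Highest is carjacking at $202,500. Additional: $51,000 × 40% = $20,400. Combined base = $202,500 + $20,400 = $222,900.
Two or more prior felony convictions (+30%): $222,900 × 1.3 = $289,770.
Offense involved a minor victim (+30%): $289,770 × 1.3 = $376,701.
Age 65 or older (−$20,500 flat): $376,701 − $20,500 = $356,201.
Documented medical condition requiring ongoing local treatment (−$12,750 flat): $356,201 − $12,750 = $343,451.
$343,451 is within the $925,000 maximum.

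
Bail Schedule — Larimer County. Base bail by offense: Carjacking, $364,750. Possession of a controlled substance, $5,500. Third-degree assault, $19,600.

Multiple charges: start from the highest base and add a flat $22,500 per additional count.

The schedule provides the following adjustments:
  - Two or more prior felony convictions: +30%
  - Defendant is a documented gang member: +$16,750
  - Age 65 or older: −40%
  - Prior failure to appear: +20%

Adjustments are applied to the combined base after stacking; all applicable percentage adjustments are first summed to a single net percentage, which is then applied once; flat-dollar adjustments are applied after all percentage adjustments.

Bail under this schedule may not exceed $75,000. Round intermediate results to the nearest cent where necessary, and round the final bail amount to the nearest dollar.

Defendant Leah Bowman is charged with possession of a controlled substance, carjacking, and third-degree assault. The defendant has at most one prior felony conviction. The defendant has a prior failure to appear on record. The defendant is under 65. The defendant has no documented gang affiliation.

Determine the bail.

$75,000

Base amounts from the schedule: possession of a controlled substance $5,500; carjacking $364,750; third-degree assault $19,600.
Stacking rule: highest base plus $22,500 per additional charge. Highest is carjacking at $364,750; 2 additional charges → +$45,000. Combined base = $409,750.
Prior failure to appear (+20%): $409,750 × 1.2 = $491,700.
Result $491,700 exceeds the maximum of $75,000; bail is capped at $75,000.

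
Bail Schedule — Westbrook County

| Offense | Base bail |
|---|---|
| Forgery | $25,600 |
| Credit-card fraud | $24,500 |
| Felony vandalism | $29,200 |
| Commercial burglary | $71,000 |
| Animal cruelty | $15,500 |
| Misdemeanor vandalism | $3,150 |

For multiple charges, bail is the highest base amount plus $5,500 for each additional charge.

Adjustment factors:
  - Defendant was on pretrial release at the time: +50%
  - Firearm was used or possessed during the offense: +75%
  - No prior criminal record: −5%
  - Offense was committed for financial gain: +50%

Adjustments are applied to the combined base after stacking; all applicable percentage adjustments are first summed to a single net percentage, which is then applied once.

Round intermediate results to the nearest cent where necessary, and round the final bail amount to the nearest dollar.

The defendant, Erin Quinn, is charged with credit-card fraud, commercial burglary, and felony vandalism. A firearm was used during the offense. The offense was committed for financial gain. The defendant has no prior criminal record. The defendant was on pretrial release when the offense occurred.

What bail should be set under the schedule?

Base amounts from the schedule: credit-card fraud $24,500; commercial burglary $71,000; felony vandalism $29,200.
Stacking rule: highest base plus $5,500 per additional charge. Highest is commercial burglary at $71,000; 2 additional charges → +$11,000. Combined base = $82,000.
Net percentage adjustment: +50% +75% −5% +50% = +170%. $82,000 × 2.7 = $221,400.

$221,400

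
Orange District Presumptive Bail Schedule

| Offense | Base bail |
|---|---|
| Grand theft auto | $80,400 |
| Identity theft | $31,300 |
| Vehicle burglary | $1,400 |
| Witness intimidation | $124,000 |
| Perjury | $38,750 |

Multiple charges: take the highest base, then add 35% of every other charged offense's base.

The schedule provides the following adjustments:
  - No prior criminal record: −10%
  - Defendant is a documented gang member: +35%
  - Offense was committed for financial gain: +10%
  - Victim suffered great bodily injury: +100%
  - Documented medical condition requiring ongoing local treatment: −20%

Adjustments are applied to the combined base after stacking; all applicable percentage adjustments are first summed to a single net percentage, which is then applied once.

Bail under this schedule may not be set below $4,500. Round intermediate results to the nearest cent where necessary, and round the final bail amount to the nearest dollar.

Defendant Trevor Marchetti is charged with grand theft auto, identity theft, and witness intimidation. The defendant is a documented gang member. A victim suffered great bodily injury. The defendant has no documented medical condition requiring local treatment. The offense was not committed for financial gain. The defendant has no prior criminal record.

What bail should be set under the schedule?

Base amounts from the schedule: grand theft auto $80,400; identity theft $31,300; witness intimidation $124,000.
Stacking rule: highest base plus 35% of each additional charge. Highest is witness intimidation at $124,000. Additional: $80,400 × 35% = $28,140; $31,300 × 35% = $10,955. Combined base = $124,000 + $39,095 = $163,095.
Net percentage adjustment: −10% +35% +100% = +125%. $163,095 × 2.25 = $366,963.75.
$366,963.75 is at or above the $4,500 minimum.
Rounded to the nearest dollar: $366,964.

$366,964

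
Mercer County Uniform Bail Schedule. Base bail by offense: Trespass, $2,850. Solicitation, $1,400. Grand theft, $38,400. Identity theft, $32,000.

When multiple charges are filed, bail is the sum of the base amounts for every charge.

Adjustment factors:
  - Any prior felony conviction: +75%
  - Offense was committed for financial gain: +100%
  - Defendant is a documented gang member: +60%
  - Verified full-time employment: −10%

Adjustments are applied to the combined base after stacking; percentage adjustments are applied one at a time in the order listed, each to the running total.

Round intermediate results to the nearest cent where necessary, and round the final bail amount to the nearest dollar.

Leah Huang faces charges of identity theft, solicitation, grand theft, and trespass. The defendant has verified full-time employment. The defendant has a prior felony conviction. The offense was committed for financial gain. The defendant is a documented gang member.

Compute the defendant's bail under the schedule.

$376,236

Base amounts from the schedule: identity theft $32,000; solicitation $1,400; grand theft $38,400; trespass $2,850.
Stacking rule: sum of all bases. $32,000 + $1,400 + $38,400 + $2,850 = $74,650.
Any prior felony conviction (+75%): $74,650 × 1.75 = $130,637.50.
Offense was committed for financial gain (+100%): $130,637.50 × 2 = $261,275.
Defendant is a documented gang member (+60%): $261,275 × 1.6 = $418,040.
Verified full-time employment (−10%): $418,040 × 0.9 = $376,236.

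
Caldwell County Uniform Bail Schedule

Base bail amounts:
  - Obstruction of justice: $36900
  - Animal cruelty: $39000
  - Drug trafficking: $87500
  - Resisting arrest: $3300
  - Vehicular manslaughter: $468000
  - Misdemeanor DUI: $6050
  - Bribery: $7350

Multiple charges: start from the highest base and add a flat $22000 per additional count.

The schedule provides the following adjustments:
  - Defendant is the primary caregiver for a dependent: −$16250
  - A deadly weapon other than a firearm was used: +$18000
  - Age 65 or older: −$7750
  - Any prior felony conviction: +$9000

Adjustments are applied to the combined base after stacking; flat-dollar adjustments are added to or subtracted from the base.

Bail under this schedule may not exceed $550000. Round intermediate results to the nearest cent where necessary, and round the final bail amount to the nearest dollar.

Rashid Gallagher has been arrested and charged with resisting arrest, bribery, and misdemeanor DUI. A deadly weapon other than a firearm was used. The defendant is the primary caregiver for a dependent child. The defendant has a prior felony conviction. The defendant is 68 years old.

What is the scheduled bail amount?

$54350

Base amounts from the schedule: resisting arrest $3300; bribery $7350; misdemeanor DUI $6050.
Stacking rule: highest base plus $22000 per additional charge. Highest is bribery at $7350; 2 additional charges → +$44000. Combined base = $51350.
Defendant is the primary caregiver for a dependent (−$16250 flat): $51350 − $16250 = $35100.
A deadly weapon other than a firearm was used (+$18000 flat): $35100 + $18000 = $53100.
Age 65 or older (−$7750 flat): $53100 − $7750 = $45350.
Any prior felony conviction (+$9000 flat): $45350 + $9000 = $54350.
$54350 is within the $550000 maximum.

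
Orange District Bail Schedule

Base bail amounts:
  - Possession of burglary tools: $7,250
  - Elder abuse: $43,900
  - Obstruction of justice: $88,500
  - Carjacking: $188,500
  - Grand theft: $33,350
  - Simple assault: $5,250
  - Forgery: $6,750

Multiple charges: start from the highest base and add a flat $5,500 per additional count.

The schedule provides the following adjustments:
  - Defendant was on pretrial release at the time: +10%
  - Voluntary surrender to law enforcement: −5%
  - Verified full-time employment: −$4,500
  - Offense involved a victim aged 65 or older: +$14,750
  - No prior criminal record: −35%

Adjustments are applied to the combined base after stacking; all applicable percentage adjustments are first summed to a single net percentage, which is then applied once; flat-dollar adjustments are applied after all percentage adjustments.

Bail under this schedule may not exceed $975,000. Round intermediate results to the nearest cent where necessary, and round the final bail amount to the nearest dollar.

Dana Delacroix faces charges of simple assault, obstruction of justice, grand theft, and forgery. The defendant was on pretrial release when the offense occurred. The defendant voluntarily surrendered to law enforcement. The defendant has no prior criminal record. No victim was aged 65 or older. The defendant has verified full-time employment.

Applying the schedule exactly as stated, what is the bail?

$69,000

Base amounts from the schedule: simple assault $5,250; obstruction of justice $88,500; grand theft $33,350; forgery $6,750.
Stacking rule: highest base plus $5,500 per additional charge. Highest is obstruction of justice at $88,500; 3 additional charges → +$16,500. Combined base = $105,000.
Net percentage adjustment: +10% −5% −35% = −30%. $105,000 × 0.7 = $73,500.
Verified full-time employment (−$4,500 flat): $73,500 − $4,500 = $69,000.
$69,000 is within the $975,000 maximum.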